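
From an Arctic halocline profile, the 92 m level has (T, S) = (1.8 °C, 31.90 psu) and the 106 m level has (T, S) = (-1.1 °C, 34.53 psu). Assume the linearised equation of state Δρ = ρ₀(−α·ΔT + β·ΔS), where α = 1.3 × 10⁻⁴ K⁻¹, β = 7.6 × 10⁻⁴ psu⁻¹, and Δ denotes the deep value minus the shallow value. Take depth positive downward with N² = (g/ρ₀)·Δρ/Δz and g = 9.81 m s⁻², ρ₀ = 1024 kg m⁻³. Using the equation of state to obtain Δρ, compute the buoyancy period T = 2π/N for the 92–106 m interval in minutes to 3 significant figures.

2.57 min

ΔT = -2.9 K, ΔS = +2.63 psu (deep − shallow).
Δρ/ρ₀ = −αΔT + βΔS = 3.77 × 10⁻⁴ + 1.9988 × 10⁻³ = 2.3758 × 10⁻³, so Δρ ≈ 2.433 kg m⁻³.
N² = (g/ρ₀)·Δρ/Δz = g·(Δρ/ρ₀)/Δz = 9.81 × 2.3758 × 10⁻³ / 14 = 1.6648 × 10⁻³ s⁻².
N = √(1.6648 × 10⁻³) = 0.040802 rad s⁻¹ → T = 2π/N = 153.99 s = 2.5665 min ≈ 2.57 min.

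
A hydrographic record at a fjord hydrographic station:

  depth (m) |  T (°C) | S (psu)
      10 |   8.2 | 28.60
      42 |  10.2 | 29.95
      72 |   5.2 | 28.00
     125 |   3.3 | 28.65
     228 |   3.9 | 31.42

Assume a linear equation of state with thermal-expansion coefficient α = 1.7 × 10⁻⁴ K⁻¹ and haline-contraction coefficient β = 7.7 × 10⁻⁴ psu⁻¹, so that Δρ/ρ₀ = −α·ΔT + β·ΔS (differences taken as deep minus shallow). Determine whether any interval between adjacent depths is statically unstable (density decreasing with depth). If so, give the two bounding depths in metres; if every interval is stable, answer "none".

42–72 m

Evaluate Δρ/ρ₀ = −αΔT + βΔS across each adjacent pair:
  10–42 m: −αΔT+βΔS = −(1.7 × 10⁻⁴)(+2.0)+(7.7 × 10⁻⁴)(+1.35) = 7.0 × 10⁻⁴ → stable
  42–72 m: −αΔT+βΔS = −(1.7 × 10⁻⁴)(-5.0)+(7.7 × 10⁻⁴)(-1.95) = -6.5 × 10⁻⁴ → UNSTABLE
  72–125 m: −αΔT+βΔS = −(1.7 × 10⁻⁴)(-1.9)+(7.7 × 10⁻⁴)(+0.65) = 8.2 × 10⁻⁴ → stable
  125–228 m: −αΔT+βΔS = −(1.7 × 10⁻⁴)(+0.6)+(7.7 × 10⁻⁴)(+2.77) = 2.0 × 10⁻³ → stable
The 42–72 m interval has Δρ < 0: lighter water underlies denser water.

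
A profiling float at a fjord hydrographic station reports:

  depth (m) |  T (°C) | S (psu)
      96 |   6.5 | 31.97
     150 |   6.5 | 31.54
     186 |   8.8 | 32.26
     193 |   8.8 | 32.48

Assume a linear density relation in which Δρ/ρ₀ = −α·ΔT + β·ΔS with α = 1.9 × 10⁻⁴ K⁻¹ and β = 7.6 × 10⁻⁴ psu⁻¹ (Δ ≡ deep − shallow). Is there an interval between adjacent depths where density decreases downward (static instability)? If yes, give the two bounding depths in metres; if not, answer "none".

96–150 m

Evaluate Δρ/ρ₀ = −αΔT + βΔS across each adjacent pair:
  96–150 m: −αΔT+βΔS = −(1.9 × 10⁻⁴)(+0.0)+(7.6 × 10⁻⁴)(-0.43) = -3.3 × 10⁻⁴ → UNSTABLE
  150–186 m: −αΔT+βΔS = −(1.9 × 10⁻⁴)(+2.3)+(7.6 × 10⁻⁴)(+0.72) = 1.1 × 10⁻⁴ → stable
  186–193 m: −αΔT+βΔS = −(1.9 × 10⁻⁴)(+0.0)+(7.6 × 10⁻⁴)(+0.22) = 1.7 × 10⁻⁴ → stable
The 96–150 m interval has Δρ < 0: lighter water underlies denser water.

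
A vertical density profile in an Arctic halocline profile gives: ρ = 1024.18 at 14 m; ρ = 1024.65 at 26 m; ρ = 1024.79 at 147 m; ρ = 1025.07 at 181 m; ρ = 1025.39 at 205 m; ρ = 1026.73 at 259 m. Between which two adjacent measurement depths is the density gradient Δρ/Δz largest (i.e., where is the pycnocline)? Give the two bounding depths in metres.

14–26 m

Compute the density gradient over each adjacent pair:
  14–26 m: Δρ/Δz = 0.47/12 = 0.039 kg m⁻⁴
  26–147 m: Δρ/Δz = 0.14/121 = 1.2 × 10⁻³ kg m⁻⁴
  147–181 m: Δρ/Δz = 0.28/34 = 8.2 × 10⁻³ kg m⁻⁴
  181–205 m: Δρ/Δz = 0.32/24 = 0.013 kg m⁻⁴
  205–259 m: Δρ/Δz = 1.34/54 = 0.025 kg m⁻⁴
The largest gradient is in the 14–26 m interval — the pycnocline.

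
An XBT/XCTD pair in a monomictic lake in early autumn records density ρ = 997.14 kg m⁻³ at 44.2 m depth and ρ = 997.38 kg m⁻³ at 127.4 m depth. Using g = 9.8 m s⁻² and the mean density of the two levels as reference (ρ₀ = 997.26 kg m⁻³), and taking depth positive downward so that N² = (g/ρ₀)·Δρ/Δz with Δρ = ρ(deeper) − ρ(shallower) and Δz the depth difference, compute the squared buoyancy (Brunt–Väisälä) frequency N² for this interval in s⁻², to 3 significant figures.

Δρ = 997.38 − 997.14 = 0.24 kg m⁻³ over Δz = 127.4 − 44.2 = 83.2 m.
N² = (9.8/997.26) × (0.24/83.2) = 2.8347 × 10⁻⁵ s⁻² ≈ 2.83 × 10⁻⁵ s⁻².
N² > 0, so the interval is statically stable.

2.83 × 10⁻⁵ s⁻²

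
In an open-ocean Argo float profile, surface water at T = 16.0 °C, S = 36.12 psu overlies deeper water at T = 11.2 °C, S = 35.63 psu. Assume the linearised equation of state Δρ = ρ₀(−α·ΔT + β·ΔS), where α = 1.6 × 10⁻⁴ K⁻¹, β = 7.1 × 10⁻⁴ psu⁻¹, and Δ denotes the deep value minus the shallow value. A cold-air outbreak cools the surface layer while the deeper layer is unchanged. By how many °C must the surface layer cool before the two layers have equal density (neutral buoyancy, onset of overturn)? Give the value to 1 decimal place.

Neutral buoyancy requires Δρ = 0, i.e. −α(T_deep − T_surf′) + β(S_deep − S_surf) = 0.
T_surf′ = T_deep − (β/α)·ΔS = 11.2 − (7.1 × 10⁻⁴/1.6 × 10⁻⁴)·(-0.49) = 13.374 °C.
Cooling required: 16.0 − (13.374) = 2.626 °C.

2.6 °C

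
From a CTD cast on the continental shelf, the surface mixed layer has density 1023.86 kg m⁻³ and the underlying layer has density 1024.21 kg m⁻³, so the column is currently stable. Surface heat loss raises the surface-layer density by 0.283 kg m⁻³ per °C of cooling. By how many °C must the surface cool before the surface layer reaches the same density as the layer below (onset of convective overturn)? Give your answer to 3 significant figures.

1.24 °C

Density deficit of the surface layer: 1024.21 − 1023.86 = 0.35 kg m⁻³.
Required change = 0.35 / 0.283 = 1.24 °C.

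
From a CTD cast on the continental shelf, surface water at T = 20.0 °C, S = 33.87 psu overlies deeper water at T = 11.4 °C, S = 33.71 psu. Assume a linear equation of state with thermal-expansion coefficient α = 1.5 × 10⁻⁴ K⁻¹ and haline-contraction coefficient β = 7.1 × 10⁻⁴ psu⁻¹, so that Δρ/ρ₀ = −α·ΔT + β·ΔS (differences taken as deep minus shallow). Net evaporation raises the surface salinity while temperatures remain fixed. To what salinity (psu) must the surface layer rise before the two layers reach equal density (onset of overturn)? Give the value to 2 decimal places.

35.53 psu

Neutral buoyancy requires −α(T_deep − T_surf) + β(S_deep − S_surf′) = 0.
S_surf′ = S_deep − (α/β)·ΔT = 33.71 − (1.5 × 10⁻⁴/7.1 × 10⁻⁴)·(-8.6) = 35.5269 psu.
Increase required: 35.5269 − 33.87 = 1.6569 psu.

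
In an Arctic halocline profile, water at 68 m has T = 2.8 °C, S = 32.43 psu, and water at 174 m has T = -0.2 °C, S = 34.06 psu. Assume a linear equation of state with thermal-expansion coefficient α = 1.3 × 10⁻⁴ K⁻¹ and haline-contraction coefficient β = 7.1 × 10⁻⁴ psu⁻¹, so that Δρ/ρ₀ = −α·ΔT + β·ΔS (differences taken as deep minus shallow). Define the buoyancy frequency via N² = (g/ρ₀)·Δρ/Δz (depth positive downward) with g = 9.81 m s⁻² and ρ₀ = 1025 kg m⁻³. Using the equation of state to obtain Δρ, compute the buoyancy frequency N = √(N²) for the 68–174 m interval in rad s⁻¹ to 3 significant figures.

0.0120 rad s⁻¹

ΔT = -3.0 K, ΔS = +1.63 psu (deep − shallow).
Δρ/ρ₀ = −αΔT + βΔS = 3.90 × 10⁻⁴ + 1.1573 × 10⁻³ = 1.5473 × 10⁻³, so Δρ ≈ 1.586 kg m⁻³.
N² = (g/ρ₀)·Δρ/Δz = g·(Δρ/ρ₀)/Δz = 9.81 × 1.5473 × 10⁻³ / 106 = 1.4320 × 10⁻⁴ s⁻².
N = √(1.4320 × 10⁻⁴) = 0.011967 rad s⁻¹ ≈ 0.0120 rad s⁻¹.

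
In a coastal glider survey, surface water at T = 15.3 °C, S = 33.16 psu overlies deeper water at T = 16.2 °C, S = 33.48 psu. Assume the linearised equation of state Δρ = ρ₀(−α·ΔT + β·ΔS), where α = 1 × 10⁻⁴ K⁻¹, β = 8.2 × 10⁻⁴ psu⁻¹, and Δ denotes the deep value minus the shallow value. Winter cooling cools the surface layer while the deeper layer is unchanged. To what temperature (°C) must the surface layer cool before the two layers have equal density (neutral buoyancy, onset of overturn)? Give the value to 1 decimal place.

13.6 °C

Neutral buoyancy requires Δρ = 0, i.e. −α(T_deep − T_surf′) + β(S_deep − S_surf) = 0.
T_surf′ = T_deep − (β/α)·ΔS = 16.2 − (8.2 × 10⁻⁴/1 × 10⁻⁴)·(+0.32) = 13.576 °C.
Cooling required: 15.3 − (13.576) = 1.724 °C.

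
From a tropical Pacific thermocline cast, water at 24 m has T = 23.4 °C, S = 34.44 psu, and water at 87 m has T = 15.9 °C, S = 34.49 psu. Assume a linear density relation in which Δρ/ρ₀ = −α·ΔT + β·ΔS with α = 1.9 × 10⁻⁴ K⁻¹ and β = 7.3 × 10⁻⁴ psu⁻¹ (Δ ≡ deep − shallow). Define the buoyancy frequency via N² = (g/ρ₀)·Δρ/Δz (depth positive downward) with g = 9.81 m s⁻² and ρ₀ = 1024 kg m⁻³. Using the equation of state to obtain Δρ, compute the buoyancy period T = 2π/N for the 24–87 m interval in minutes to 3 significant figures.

ΔT = -7.5 K, ΔS = +0.05 psu (deep − shallow).
Δρ/ρ₀ = −αΔT + βΔS = 1.425 × 10⁻³ + 3.65 × 10⁻⁵ = 1.4615 × 10⁻³, so Δρ ≈ 1.497 kg m⁻³.
N² = (g/ρ₀)·Δρ/Δz = g·(Δρ/ρ₀)/Δz = 9.81 × 1.4615 × 10⁻³ / 63 = 2.2758 × 10⁻⁴ s⁻².
N = √(2.2758 × 10⁻⁴) = 0.015086 rad s⁻¹ → T = 2π/N = 416.49 s = 6.9415 min ≈ 6.94 min.

6.94 min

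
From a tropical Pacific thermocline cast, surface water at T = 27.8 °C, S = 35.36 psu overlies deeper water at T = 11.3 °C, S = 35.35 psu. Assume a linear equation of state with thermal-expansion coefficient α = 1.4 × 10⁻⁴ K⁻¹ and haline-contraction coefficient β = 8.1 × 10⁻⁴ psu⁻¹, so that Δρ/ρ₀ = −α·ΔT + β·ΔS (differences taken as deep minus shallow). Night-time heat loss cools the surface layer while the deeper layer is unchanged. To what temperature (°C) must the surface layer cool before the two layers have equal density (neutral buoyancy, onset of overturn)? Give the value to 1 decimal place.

11.4 °C

Neutral buoyancy requires Δρ = 0, i.e. −α(T_deep − T_surf′) + β(S_deep − S_surf) = 0.
T_surf′ = T_deep − (β/α)·ΔS = 11.3 − (8.1 × 10⁻⁴/1.4 × 10⁻⁴)·(-0.01) = 11.358 °C.
Cooling required: 27.8 − (11.358) = 16.442 °C.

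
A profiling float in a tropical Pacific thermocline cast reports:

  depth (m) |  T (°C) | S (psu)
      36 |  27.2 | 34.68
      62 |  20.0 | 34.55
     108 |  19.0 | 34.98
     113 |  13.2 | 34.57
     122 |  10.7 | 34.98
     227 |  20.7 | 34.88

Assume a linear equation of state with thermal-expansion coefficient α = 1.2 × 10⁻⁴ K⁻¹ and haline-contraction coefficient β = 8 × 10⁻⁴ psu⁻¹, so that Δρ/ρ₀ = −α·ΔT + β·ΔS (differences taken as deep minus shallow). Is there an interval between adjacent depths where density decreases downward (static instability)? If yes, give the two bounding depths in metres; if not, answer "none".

122–227 m

Evaluate Δρ/ρ₀ = −αΔT + βΔS across each adjacent pair:
  36–62 m: −αΔT+βΔS = −(1.2 × 10⁻⁴)(-7.2)+(8 × 10⁻⁴)(-0.13) = 7.6 × 10⁻⁴ → stable
  62–108 m: −αΔT+βΔS = −(1.2 × 10⁻⁴)(-1.0)+(8 × 10⁻⁴)(+0.43) = 4.6 × 10⁻⁴ → stable
  108–113 m: −αΔT+βΔS = −(1.2 × 10⁻⁴)(-5.8)+(8 × 10⁻⁴)(-0.41) = 3.7 × 10⁻⁴ → stable
  113–122 m: −αΔT+βΔS = −(1.2 × 10⁻⁴)(-2.5)+(8 × 10⁻⁴)(+0.41) = 6.3 × 10⁻⁴ → stable
  122–227 m: −αΔT+βΔS = −(1.2 × 10⁻⁴)(+10.0)+(8 × 10⁻⁴)(-0.10) = -1.3 × 10⁻³ → UNSTABLE
The 122–227 m interval has Δρ < 0: lighter water underlies denser water.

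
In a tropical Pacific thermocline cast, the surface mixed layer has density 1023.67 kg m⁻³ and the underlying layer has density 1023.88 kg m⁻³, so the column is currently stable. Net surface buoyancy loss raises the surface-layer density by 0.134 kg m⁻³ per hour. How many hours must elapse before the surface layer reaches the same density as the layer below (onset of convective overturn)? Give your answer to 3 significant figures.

1.57 hours

Density deficit of the surface layer: 1023.88 − 1023.67 = 0.21 kg m⁻³.
Required change = 0.21 / 0.134 = 1.57 hours.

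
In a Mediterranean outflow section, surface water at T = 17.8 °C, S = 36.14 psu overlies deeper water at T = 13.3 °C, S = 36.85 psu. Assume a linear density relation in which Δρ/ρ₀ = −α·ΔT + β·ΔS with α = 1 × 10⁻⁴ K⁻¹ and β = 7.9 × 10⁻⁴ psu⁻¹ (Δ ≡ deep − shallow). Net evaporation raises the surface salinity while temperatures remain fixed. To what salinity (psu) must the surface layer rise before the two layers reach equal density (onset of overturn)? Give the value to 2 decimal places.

37.42 psu

Neutral buoyancy requires −α(T_deep − T_surf) + β(S_deep − S_surf′) = 0.
S_surf′ = S_deep − (α/β)·ΔT = 36.85 − (1 × 10⁻⁴/7.9 × 10⁻⁴)·(-4.5) = 37.4196 psu.
Increase required: 37.4196 − 36.14 = 1.2796 psu.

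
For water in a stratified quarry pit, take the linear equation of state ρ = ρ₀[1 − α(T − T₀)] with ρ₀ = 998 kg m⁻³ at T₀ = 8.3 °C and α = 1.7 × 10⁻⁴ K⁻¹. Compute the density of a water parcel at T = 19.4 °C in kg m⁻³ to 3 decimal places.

996.117 kg m⁻³

T − T₀ = +11.1 K.
Bracket = 1 − α·(+11.1) = 1 + (-1.887 × 10⁻³) = 0.9981130.
ρ = 998 × 0.9981130 = 996.117 kg m⁻³.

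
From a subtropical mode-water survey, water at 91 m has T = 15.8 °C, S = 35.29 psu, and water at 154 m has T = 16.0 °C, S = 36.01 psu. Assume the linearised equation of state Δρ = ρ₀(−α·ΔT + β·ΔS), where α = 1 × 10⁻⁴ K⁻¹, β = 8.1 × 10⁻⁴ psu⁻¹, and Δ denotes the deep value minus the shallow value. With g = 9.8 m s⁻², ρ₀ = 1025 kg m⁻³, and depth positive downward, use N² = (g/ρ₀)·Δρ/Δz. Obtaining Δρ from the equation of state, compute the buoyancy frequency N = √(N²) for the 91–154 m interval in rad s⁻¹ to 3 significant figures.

9.36 × 10⁻³ rad s⁻¹

ΔT = +0.2 K, ΔS = +0.72 psu (deep − shallow).
Δρ/ρ₀ = −αΔT + βΔS = -2.00 × 10⁻⁵ + 5.832 × 10⁻⁴ = 5.632 × 10⁻⁴, so Δρ ≈ 0.5773 kg m⁻³.
N² = (g/ρ₀)·Δρ/Δz = g·(Δρ/ρ₀)/Δz = 9.8 × 5.632 × 10⁻⁴ / 63 = 8.7609 × 10⁻⁵ s⁻².
N = √(8.7609 × 10⁻⁵) = 9.3600 × 10⁻³ rad s⁻¹ ≈ 9.36 × 10⁻³ rad s⁻¹.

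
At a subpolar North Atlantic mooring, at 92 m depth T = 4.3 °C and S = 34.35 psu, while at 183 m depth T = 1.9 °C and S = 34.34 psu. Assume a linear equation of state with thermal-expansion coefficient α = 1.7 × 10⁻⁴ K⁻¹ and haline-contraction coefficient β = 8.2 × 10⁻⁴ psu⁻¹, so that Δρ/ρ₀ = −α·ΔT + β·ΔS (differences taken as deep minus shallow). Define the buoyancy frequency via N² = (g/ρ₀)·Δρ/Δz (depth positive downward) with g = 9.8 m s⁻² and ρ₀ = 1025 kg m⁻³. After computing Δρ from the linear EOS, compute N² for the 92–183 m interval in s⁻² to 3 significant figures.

ΔT = -2.4 K, ΔS = -0.01 psu (deep − shallow).
Δρ/ρ₀ = −αΔT + βΔS = 4.08 × 10⁻⁴ − 8.20 × 10⁻⁶ = 3.998 × 10⁻⁴, so Δρ ≈ 0.4098 kg m⁻³.
N² = (g/ρ₀)·Δρ/Δz = g·(Δρ/ρ₀)/Δz = 9.8 × 3.998 × 10⁻⁴ / 91 = 4.3055 × 10⁻⁵ s⁻² ≈ 4.31 × 10⁻⁵ s⁻².

4.31 × 10⁻⁵ s⁻²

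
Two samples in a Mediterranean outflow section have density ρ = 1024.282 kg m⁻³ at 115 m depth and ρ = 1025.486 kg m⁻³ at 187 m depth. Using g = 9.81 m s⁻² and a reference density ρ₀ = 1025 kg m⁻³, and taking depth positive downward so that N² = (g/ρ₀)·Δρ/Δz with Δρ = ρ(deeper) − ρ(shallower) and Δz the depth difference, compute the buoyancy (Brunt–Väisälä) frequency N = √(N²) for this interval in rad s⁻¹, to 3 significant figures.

0.0127 rad s⁻¹

Δρ = 1025.486 − 1024.282 = 1.204 kg m⁻³ over Δz = 187 − 115 = 72 m.
N² = (9.81/1025) × (1.204/72) = 1.6004 × 10⁻⁴ s⁻².
N = √(1.6004 × 10⁻⁴) = 0.012651 rad s⁻¹ ≈ 0.0127 rad s⁻¹.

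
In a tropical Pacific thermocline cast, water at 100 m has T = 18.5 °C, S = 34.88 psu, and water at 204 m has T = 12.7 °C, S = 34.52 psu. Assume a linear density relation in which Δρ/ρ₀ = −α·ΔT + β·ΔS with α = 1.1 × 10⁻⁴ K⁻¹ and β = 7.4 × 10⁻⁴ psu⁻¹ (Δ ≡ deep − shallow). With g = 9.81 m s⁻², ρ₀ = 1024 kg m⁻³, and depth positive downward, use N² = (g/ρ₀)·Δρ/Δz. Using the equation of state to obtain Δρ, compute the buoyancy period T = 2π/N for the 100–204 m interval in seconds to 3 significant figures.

1.06 × 10³ s

ΔT = -5.8 K, ΔS = -0.36 psu (deep − shallow).
Δρ/ρ₀ = −αΔT + βΔS = 6.38 × 10⁻⁴ − 2.664 × 10⁻⁴ = 3.716 × 10⁻⁴, so Δρ ≈ 0.3805 kg m⁻³.
N² = (g/ρ₀)·Δρ/Δz = g·(Δρ/ρ₀)/Δz = 9.81 × 3.716 × 10⁻⁴ / 104 = 3.5052 × 10⁻⁵ s⁻².
N = √(3.5052 × 10⁻⁵) = 5.9205 × 10⁻³ rad s⁻¹ → T = 2π/N = 1.0613 × 10³ s ≈ 1.06 × 10³ s.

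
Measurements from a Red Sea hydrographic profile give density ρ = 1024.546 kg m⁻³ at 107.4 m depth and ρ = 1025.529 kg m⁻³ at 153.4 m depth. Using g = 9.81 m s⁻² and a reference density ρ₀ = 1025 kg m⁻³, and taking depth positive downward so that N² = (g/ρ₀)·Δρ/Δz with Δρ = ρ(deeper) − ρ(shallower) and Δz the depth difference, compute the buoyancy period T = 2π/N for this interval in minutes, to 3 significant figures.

Δρ = 1025.529 − 1024.546 = 0.983 kg m⁻³ over Δz = 153.4 − 107.4 = 46 m.
N² = (9.81/1025) × (0.983/46) = 2.0452 × 10⁻⁴ s⁻².
N = √(2.0452 × 10⁻⁴) = 0.014301 rad s⁻¹, so T = 2π/N = 439.35 s = 7.3225 min ≈ 7.32 min.

7.32 min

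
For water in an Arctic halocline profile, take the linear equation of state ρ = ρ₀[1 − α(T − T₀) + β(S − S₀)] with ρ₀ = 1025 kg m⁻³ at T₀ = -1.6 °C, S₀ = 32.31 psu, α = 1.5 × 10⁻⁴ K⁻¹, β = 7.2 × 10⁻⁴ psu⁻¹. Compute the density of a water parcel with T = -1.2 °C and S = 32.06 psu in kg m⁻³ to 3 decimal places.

T − T₀ = +0.4 K, S − S₀ = -0.25 psu.
Bracket = 1 − α·(+0.4) + β·(-0.25) = 1 + (-2.40 × 10⁻⁴) = 0.9997600.
ρ = 1025 × 0.9997600 = 1024.754 kg m⁻³.

1024.754 kg m⁻³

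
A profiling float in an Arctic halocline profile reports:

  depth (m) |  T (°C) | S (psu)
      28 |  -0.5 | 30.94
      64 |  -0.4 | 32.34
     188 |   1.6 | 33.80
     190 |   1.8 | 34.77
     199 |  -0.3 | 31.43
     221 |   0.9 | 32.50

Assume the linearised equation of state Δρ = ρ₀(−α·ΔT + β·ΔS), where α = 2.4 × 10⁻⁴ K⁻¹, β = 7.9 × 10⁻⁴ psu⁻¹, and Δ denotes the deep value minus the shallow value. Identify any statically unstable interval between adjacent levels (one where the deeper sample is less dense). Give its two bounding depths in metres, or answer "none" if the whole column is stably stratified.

190–199 m

Evaluate Δρ/ρ₀ = −αΔT + βΔS across each adjacent pair:
  28–64 m: −αΔT+βΔS = −(2.4 × 10⁻⁴)(+0.1)+(7.9 × 10⁻⁴)(+1.40) = 1.1 × 10⁻³ → stable
  64–188 m: −αΔT+βΔS = −(2.4 × 10⁻⁴)(+2.0)+(7.9 × 10⁻⁴)(+1.46) = 6.7 × 10⁻⁴ → stable
  188–190 m: −αΔT+βΔS = −(2.4 × 10⁻⁴)(+0.2)+(7.9 × 10⁻⁴)(+0.97) = 7.2 × 10⁻⁴ → stable
  190–199 m: −αΔT+βΔS = −(2.4 × 10⁻⁴)(-2.1)+(7.9 × 10⁻⁴)(-3.34) = -2.1 × 10⁻³ → UNSTABLE
  199–221 m: −αΔT+βΔS = −(2.4 × 10⁻⁴)(+1.2)+(7.9 × 10⁻⁴)(+1.07) = 5.6 × 10⁻⁴ → stable
The 190–199 m interval has Δρ < 0: lighter water underlies denser water.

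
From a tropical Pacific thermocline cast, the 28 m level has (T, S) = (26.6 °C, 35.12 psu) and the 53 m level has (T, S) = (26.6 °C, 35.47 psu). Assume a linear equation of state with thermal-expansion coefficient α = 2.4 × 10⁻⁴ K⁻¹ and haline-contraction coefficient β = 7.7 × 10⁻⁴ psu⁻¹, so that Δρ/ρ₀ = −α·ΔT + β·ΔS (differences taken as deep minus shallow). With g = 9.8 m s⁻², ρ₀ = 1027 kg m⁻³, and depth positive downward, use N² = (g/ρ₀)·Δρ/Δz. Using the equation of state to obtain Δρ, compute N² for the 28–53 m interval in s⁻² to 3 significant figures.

1.06 × 10⁻⁴ s⁻²

ΔT = +0.0 K, ΔS = +0.35 psu (deep − shallow).
Δρ/ρ₀ = −αΔT + βΔS = 0 + 2.695 × 10⁻⁴ = 2.695 × 10⁻⁴, so Δρ ≈ 0.2768 kg m⁻³.
N² = (g/ρ₀)·Δρ/Δz = g·(Δρ/ρ₀)/Δz = 9.8 × 2.695 × 10⁻⁴ / 25 = 1.0564 × 10⁻⁴ s⁻² ≈ 1.06 × 10⁻⁴ s⁻².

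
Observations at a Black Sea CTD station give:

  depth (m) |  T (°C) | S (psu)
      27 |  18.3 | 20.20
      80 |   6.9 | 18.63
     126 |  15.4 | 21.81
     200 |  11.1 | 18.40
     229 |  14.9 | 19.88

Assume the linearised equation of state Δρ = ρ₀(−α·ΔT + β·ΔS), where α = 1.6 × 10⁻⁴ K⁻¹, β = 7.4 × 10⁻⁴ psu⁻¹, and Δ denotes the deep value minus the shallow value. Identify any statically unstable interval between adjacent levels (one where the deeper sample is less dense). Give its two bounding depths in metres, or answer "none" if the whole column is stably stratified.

Evaluate Δρ/ρ₀ = −αΔT + βΔS across each adjacent pair:
  27–80 m: −αΔT+βΔS = −(1.6 × 10⁻⁴)(-11.4)+(7.4 × 10⁻⁴)(-1.57) = 6.6 × 10⁻⁴ → stable
  80–126 m: −αΔT+βΔS = −(1.6 × 10⁻⁴)(+8.5)+(7.4 × 10⁻⁴)(+3.18) = 9.9 × 10⁻⁴ → stable
  126–200 m: −αΔT+βΔS = −(1.6 × 10⁻⁴)(-4.3)+(7.4 × 10⁻⁴)(-3.41) = -1.8 × 10⁻³ → UNSTABLE
  200–229 m: −αΔT+βΔS = −(1.6 × 10⁻⁴)(+3.8)+(7.4 × 10⁻⁴)(+1.48) = 4.9 × 10⁻⁴ → stable
The 126–200 m interval has Δρ < 0: lighter water underlies denser water.

126–200 m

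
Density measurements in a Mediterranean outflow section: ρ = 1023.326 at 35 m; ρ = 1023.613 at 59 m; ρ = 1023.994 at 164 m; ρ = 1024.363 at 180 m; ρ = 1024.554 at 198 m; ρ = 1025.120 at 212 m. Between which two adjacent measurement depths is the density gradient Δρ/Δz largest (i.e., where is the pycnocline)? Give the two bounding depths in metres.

198–212 m

Compute the density gradient over each adjacent pair:
  35–59 m: Δρ/Δz = 0.287/24 = 0.012 kg m⁻⁴
  59–164 m: Δρ/Δz = 0.381/105 = 3.6 × 10⁻³ kg m⁻⁴
  164–180 m: Δρ/Δz = 0.369/16 = 0.023 kg m⁻⁴
  180–198 m: Δρ/Δz = 0.191/18 = 0.011 kg m⁻⁴
  198–212 m: Δρ/Δz = 0.566/14 = 0.040 kg m⁻⁴
The largest gradient is in the 198–212 m interval — the pycnocline.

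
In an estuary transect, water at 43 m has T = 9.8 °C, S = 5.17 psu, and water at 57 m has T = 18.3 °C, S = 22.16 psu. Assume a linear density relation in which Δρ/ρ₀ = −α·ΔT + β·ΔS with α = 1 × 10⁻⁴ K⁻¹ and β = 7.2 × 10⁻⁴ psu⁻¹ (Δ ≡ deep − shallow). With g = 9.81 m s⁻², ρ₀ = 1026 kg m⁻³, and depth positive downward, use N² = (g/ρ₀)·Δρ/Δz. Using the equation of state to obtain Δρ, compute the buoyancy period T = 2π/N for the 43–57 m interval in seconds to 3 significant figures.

ΔT = +8.5 K, ΔS = +16.99 psu (deep − shallow).
Δρ/ρ₀ = −αΔT + βΔS = -8.50 × 10⁻⁴ + 0.0122328 = 0.0113828, so Δρ ≈ 11.68 kg m⁻³.
N² = (g/ρ₀)·Δρ/Δz = g·(Δρ/ρ₀)/Δz = 9.81 × 0.0113828 / 14 = 7.9761 × 10⁻³ s⁻².
N = √(7.9761 × 10⁻³) = 0.089309 rad s⁻¹ → T = 2π/N = 70.353 s ≈ 70.4 s.

70.4 s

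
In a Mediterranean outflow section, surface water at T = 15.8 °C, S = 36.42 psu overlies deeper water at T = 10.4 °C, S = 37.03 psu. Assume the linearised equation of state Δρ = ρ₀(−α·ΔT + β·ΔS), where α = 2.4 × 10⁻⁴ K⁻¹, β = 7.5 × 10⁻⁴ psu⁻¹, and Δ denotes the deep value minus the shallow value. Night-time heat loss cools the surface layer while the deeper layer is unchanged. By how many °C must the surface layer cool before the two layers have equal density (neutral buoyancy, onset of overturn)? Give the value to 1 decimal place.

Neutral buoyancy requires Δρ = 0, i.e. −α(T_deep − T_surf′) + β(S_deep − S_surf) = 0.
T_surf′ = T_deep − (β/α)·ΔS = 10.4 − (7.5 × 10⁻⁴/2.4 × 10⁻⁴)·(+0.61) = 8.494 °C.
Cooling required: 15.8 − (8.494) = 7.306 °C.

7.3 °C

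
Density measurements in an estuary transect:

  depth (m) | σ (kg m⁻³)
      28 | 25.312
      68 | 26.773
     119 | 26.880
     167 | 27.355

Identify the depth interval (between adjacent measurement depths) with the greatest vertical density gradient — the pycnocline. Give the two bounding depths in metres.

28–68 m

Compute the density gradient over each adjacent pair:
  28–68 m: Δρ/Δz = 1.461/40 = 0.037 kg m⁻⁴
  68–119 m: Δρ/Δz = 0.107/51 = 2.1 × 10⁻³ kg m⁻⁴
  119–167 m: Δρ/Δz = 0.475/48 = 9.9 × 10⁻³ kg m⁻⁴
The largest gradient is in the 28–68 m interval — the pycnocline.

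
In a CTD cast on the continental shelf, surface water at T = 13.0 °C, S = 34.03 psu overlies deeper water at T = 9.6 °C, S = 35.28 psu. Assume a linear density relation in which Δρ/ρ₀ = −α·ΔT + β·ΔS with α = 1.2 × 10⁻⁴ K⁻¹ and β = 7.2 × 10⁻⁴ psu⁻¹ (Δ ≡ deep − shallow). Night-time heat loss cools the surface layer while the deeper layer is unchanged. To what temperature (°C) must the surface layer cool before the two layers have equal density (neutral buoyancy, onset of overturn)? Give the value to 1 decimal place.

Neutral buoyancy requires Δρ = 0, i.e. −α(T_deep − T_surf′) + β(S_deep − S_surf) = 0.
T_surf′ = T_deep − (β/α)·ΔS = 9.6 − (7.2 × 10⁻⁴/1.2 × 10⁻⁴)·(+1.25) = 2.100 °C.
Cooling required: 13.0 − (2.100) = 10.900 °C.

2.1 °C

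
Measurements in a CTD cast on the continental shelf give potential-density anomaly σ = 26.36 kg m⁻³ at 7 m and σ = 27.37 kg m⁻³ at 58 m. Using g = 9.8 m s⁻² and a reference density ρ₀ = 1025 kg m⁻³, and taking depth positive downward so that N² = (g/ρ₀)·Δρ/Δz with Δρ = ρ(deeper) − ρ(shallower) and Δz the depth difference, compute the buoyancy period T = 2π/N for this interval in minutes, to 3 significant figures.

7.61 min

Δρ = 1027.37 − 1026.36 = 1.01 kg m⁻³ over Δz = 58 − 7 = 51 m.
N² = (9.8/1025) × (1.01/51) = 1.8934 × 10⁻⁴ s⁻².
N = √(1.8934 × 10⁻⁴) = 0.013760 rad s⁻¹, so T = 2π/N = 456.63 s = 7.6105 min ≈ 7.61 min.
Since Δρ > 0 the layer is stably stratified.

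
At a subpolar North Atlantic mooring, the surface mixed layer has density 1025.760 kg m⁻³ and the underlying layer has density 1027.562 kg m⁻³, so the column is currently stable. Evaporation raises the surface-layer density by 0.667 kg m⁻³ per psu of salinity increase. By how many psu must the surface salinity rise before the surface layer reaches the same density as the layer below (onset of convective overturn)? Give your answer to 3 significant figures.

Density deficit of the surface layer: 1027.562 − 1025.760 = 1.802 kg m⁻³.
Required change = 1.802 / 0.667 = 2.70 psu.

2.70 psu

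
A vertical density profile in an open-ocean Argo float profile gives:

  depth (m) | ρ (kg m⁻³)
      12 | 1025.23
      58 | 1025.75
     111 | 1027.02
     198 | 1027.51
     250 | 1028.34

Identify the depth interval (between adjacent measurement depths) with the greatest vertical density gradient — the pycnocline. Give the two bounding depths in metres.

Compute the density gradient over each adjacent pair:
  12–58 m: Δρ/Δz = 0.52/46 = 0.011 kg m⁻⁴
  58–111 m: Δρ/Δz = 1.27/53 = 0.024 kg m⁻⁴
  111–198 m: Δρ/Δz = 0.49/87 = 5.6 × 10⁻³ kg m⁻⁴
  198–250 m: Δρ/Δz = 0.83/52 = 0.016 kg m⁻⁴
The largest gradient is in the 58–111 m interval — the pycnocline.

58–111 m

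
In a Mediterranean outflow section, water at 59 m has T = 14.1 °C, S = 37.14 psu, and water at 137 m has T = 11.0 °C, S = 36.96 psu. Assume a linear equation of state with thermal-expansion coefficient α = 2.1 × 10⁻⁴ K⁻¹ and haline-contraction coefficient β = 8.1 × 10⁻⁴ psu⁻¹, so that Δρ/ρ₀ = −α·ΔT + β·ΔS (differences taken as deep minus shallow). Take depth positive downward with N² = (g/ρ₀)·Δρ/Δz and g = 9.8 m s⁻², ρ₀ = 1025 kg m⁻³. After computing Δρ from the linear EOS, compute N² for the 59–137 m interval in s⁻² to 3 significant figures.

ΔT = -3.1 K, ΔS = -0.18 psu (deep − shallow).
Δρ/ρ₀ = −αΔT + βΔS = 6.51 × 10⁻⁴ − 1.458 × 10⁻⁴ = 5.052 × 10⁻⁴, so Δρ ≈ 0.5178 kg m⁻³.
N² = (g/ρ₀)·Δρ/Δz = g·(Δρ/ρ₀)/Δz = 9.8 × 5.052 × 10⁻⁴ / 78 = 6.3474 × 10⁻⁵ s⁻² ≈ 6.35 × 10⁻⁵ s⁻².

6.35 × 10⁻⁵ s⁻²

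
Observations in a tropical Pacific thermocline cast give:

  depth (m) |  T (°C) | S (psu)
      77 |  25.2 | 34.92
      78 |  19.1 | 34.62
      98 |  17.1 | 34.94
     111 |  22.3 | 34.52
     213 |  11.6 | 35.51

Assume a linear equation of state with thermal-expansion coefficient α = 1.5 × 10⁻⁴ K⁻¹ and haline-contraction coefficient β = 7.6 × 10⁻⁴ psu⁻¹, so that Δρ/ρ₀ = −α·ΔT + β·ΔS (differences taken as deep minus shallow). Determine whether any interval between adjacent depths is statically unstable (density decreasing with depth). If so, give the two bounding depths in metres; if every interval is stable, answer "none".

Evaluate Δρ/ρ₀ = −αΔT + βΔS across each adjacent pair:
  77–78 m: −αΔT+βΔS = −(1.5 × 10⁻⁴)(-6.1)+(7.6 × 10⁻⁴)(-0.30) = 6.9 × 10⁻⁴ → stable
  78–98 m: −αΔT+βΔS = −(1.5 × 10⁻⁴)(-2.0)+(7.6 × 10⁻⁴)(+0.32) = 5.4 × 10⁻⁴ → stable
  98–111 m: −αΔT+βΔS = −(1.5 × 10⁻⁴)(+5.2)+(7.6 × 10⁻⁴)(-0.42) = -1.1 × 10⁻³ → UNSTABLE
  111–213 m: −αΔT+βΔS = −(1.5 × 10⁻⁴)(-10.7)+(7.6 × 10⁻⁴)(+0.99) = 2.4 × 10⁻³ → stable
The 98–111 m interval has Δρ < 0: lighter water underlies denser water.

98–111 m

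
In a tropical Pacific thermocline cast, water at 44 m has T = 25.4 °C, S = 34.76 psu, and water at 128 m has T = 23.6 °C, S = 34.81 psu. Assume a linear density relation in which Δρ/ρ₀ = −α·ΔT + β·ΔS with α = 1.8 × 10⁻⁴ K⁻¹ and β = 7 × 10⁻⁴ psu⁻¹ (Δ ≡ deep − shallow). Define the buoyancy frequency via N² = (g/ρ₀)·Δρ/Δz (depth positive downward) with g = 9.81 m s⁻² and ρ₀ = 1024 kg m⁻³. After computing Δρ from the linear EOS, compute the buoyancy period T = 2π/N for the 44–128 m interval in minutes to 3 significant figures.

ΔT = -1.8 K, ΔS = +0.05 psu (deep − shallow).
Δρ/ρ₀ = −αΔT + βΔS = 3.24 × 10⁻⁴ + 3.50 × 10⁻⁵ = 3.59 × 10⁻⁴, so Δρ ≈ 0.3676 kg m⁻³.
N² = (g/ρ₀)·Δρ/Δz = g·(Δρ/ρ₀)/Δz = 9.81 × 3.59 × 10⁻⁴ / 84 = 4.1926 × 10⁻⁵ s⁻².
N = √(4.1926 × 10⁻⁵) = 6.4750 × 10⁻³ rad s⁻¹ → T = 2π/N = 970.38 s = 16.173 min ≈ 16.2 min.

16.2 min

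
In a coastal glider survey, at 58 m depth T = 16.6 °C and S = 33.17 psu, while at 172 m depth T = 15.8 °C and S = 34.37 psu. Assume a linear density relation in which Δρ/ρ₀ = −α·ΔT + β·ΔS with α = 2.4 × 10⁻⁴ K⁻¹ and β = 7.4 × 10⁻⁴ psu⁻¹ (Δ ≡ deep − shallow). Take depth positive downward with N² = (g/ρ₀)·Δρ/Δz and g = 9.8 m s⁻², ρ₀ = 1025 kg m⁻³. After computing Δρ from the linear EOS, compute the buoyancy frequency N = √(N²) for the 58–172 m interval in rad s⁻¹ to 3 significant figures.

ΔT = -0.8 K, ΔS = +1.20 psu (deep − shallow).
Δρ/ρ₀ = −αΔT + βΔS = 1.92 × 10⁻⁴ + 8.88 × 10⁻⁴ = 1.08 × 10⁻³, so Δρ ≈ 1.107 kg m⁻³.
N² = (g/ρ₀)·Δρ/Δz = g·(Δρ/ρ₀)/Δz = 9.8 × 1.08 × 10⁻³ / 114 = 9.2842 × 10⁻⁵ s⁻².
N = √(9.2842 × 10⁻⁵) = 9.6355 × 10⁻³ rad s⁻¹ ≈ 9.64 × 10⁻³ rad s⁻¹.

9.64 × 10⁻³ rad s⁻¹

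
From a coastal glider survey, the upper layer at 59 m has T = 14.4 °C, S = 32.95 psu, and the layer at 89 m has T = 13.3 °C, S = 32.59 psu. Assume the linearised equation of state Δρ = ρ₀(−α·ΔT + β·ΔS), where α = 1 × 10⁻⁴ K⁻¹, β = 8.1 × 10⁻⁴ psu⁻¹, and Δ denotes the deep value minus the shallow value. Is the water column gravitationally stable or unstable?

unstable

ΔT = 13.3 − 14.4 = -1.1 K and ΔS = 32.59 − 32.95 = -0.36 psu (deep − shallow).
−αΔT = 1.10 × 10⁻⁴; βΔS = -2.916 × 10⁻⁴; sum Δρ/ρ₀ = -1.816 × 10⁻⁴.
Δρ/ρ₀ < 0, so Δρ < 0: deeper water is lighter → statically unstable; the column would overturn.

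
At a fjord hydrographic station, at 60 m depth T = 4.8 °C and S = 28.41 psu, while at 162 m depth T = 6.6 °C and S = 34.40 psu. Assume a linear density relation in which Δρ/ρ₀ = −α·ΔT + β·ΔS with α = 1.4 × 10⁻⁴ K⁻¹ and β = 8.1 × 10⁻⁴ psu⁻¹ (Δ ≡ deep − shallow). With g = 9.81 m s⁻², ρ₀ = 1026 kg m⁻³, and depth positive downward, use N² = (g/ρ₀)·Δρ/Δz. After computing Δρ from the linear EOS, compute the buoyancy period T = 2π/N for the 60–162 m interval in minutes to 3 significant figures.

ΔT = +1.8 K, ΔS = +5.99 psu (deep − shallow).
Δρ/ρ₀ = −αΔT + βΔS = -2.52 × 10⁻⁴ + 4.8519 × 10⁻³ = 4.5999 × 10⁻³, so Δρ ≈ 4.719 kg m⁻³.
N² = (g/ρ₀)·Δρ/Δz = g·(Δρ/ρ₀)/Δz = 9.81 × 4.5999 × 10⁻³ / 102 = 4.4240 × 10⁻⁴ s⁻².
N = √(4.4240 × 10⁻⁴) = 0.021033 rad s⁻¹ → T = 2π/N = 298.73 s = 4.9788 min ≈ 4.98 min.

4.98 min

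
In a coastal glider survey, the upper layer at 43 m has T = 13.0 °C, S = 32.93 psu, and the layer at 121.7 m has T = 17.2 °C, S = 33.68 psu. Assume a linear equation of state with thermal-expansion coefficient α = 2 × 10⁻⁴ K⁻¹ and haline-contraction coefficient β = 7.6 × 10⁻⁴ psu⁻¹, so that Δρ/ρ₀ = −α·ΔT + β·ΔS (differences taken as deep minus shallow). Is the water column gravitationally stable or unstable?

unstable

ΔT = 17.2 − 13.0 = +4.2 K and ΔS = 33.68 − 32.93 = +0.75 psu (deep − shallow).
−αΔT = -8.40 × 10⁻⁴; βΔS = 5.70 × 10⁻⁴; sum Δρ/ρ₀ = -2.70 × 10⁻⁴.
Δρ/ρ₀ < 0, so Δρ < 0: deeper water is lighter → statically unstable; the column would overturn.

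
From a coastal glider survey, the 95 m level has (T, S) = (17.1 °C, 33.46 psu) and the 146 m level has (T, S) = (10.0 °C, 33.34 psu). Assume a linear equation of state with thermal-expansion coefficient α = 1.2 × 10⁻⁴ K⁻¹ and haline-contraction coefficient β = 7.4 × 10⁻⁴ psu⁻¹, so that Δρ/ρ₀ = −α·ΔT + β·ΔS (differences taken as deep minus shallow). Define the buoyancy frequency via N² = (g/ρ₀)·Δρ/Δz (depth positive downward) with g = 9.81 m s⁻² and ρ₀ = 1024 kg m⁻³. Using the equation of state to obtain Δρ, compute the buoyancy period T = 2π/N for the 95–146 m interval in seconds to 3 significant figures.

ΔT = -7.1 K, ΔS = -0.12 psu (deep − shallow).
Δρ/ρ₀ = −αΔT + βΔS = 8.52 × 10⁻⁴ − 8.88 × 10⁻⁵ = 7.632 × 10⁻⁴, so Δρ ≈ 0.7815 kg m⁻³.
N² = (g/ρ₀)·Δρ/Δz = g·(Δρ/ρ₀)/Δz = 9.81 × 7.632 × 10⁻⁴ / 51 = 1.4680 × 10⁻⁴ s⁻².
N = √(1.4680 × 10⁻⁴) = 0.012116 rad s⁻¹ → T = 2π/N = 518.59 s ≈ 519 s.

519 s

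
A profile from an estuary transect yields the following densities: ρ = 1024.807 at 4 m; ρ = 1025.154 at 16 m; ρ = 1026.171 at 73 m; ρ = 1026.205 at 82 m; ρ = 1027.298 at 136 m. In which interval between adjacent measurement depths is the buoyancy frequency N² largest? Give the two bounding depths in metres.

Compute the density gradient over each adjacent pair:
  4–16 m: Δρ/Δz = 0.347/12 = 0.029 kg m⁻⁴
  16–73 m: Δρ/Δz = 1.017/57 = 0.018 kg m⁻⁴
  73–82 m: Δρ/Δz = 0.034/9 = 3.8 × 10⁻³ kg m⁻⁴
  82–136 m: Δρ/Δz = 1.093/54 = 0.020 kg m⁻⁴
The largest gradient is in the 4–16 m interval — the pycnocline.

4–16 m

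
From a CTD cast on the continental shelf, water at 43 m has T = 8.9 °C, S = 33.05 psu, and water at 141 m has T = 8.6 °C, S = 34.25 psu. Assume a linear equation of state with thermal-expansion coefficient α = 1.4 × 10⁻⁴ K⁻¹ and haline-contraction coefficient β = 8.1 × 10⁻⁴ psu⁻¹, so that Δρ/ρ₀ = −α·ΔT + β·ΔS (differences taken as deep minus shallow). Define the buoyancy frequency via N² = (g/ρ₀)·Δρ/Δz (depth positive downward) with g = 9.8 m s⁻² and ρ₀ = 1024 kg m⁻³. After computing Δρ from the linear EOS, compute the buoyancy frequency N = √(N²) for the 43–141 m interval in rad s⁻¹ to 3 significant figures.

ΔT = -0.3 K, ΔS = +1.20 psu (deep − shallow).
Δρ/ρ₀ = −αΔT + βΔS = 4.20 × 10⁻⁵ + 9.72 × 10⁻⁴ = 1.014 × 10⁻³, so Δρ ≈ 1.038 kg m⁻³.
N² = (g/ρ₀)·Δρ/Δz = g·(Δρ/ρ₀)/Δz = 9.8 × 1.014 × 10⁻³ / 98 = 1.0140 × 10⁻⁴ s⁻².
N = √(1.0140 × 10⁻⁴) = 0.010070 rad s⁻¹ ≈ 0.0101 rad s⁻¹.

0.0101 rad s⁻¹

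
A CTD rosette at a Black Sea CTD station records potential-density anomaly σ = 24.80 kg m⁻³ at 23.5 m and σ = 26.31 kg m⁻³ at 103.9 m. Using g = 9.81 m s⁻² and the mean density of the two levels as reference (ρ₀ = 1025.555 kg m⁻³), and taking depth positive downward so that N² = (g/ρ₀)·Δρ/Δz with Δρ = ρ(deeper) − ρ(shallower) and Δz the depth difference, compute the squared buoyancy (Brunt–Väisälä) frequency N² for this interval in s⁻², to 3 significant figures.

1.80 × 10⁻⁴ s⁻²

Δρ = 1026.31 − 1024.80 = 1.51 kg m⁻³ over Δz = 103.9 − 23.5 = 80.4 m.
N² = (9.81/1025.555) × (1.51/80.4) = 1.7965 × 10⁻⁴ s⁻² ≈ 1.80 × 10⁻⁴ s⁻².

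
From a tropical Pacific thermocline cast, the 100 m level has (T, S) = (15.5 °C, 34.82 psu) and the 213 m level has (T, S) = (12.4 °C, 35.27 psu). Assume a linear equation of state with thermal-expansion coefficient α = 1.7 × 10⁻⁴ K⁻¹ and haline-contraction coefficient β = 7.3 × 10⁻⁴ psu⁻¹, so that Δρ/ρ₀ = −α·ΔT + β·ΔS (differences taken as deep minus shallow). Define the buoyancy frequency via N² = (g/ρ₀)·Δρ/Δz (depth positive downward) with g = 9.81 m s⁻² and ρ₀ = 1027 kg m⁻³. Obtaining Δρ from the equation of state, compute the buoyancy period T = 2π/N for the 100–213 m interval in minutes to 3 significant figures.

12.2 min

ΔT = -3.1 K, ΔS = +0.45 psu (deep − shallow).
Δρ/ρ₀ = −αΔT + βΔS = 5.27 × 10⁻⁴ + 3.285 × 10⁻⁴ = 8.555 × 10⁻⁴, so Δρ ≈ 0.8786 kg m⁻³.
N² = (g/ρ₀)·Δρ/Δz = g·(Δρ/ρ₀)/Δz = 9.81 × 8.555 × 10⁻⁴ / 113 = 7.4270 × 10⁻⁵ s⁻².
N = √(7.4270 × 10⁻⁵) = 8.6180 × 10⁻³ rad s⁻¹ → T = 2π/N = 729.08 s = 12.151 min ≈ 12.2 min.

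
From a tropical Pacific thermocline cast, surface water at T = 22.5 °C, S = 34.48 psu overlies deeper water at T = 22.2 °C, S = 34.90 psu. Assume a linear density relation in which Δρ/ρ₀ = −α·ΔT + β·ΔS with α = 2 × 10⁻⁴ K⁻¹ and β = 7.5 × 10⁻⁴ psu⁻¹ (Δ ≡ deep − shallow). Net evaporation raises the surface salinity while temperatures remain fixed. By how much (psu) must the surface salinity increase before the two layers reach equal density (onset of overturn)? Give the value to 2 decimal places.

0.50 psu

Neutral buoyancy requires −α(T_deep − T_surf) + β(S_deep − S_surf′) = 0.
S_surf′ = S_deep − (α/β)·ΔT = 34.90 − (2 × 10⁻⁴/7.5 × 10⁻⁴)·(-0.3) = 34.9800 psu.
Increase required: 34.9800 − 34.48 = 0.5000 psu.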